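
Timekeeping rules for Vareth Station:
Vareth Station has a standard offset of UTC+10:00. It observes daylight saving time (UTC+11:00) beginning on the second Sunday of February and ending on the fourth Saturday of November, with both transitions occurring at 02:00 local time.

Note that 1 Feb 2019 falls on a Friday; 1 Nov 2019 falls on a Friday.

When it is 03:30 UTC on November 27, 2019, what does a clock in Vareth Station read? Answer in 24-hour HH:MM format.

13:30

1 February 2019 is a Friday, so the first Sunday is February 3 and the second is February 10.
1 November 2019 is a Friday, so the first Saturday is November 2 and the fourth is November 23.
At the standard offset (UTC+10:00), 03:30 UTC + 10h = 13:30 Vareth Station standard time.
The standard-time date in Vareth Station, November 27, 2019, is outside the daylight-saving period (10 February – 23 November), so Vareth Station is on standard time, UTC+10:00.
03:30 UTC + 10h = 13:30 local.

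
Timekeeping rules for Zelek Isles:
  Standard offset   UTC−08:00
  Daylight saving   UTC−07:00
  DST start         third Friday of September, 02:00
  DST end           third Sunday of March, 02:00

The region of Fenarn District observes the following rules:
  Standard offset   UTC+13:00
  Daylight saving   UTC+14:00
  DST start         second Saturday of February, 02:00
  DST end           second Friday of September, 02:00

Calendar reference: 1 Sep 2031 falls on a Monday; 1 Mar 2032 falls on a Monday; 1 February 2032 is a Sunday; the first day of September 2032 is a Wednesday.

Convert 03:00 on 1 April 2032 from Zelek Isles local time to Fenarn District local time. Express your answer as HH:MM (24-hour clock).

1 September 2031 is a Monday, so the first Friday is September 5 and the third is September 19.
1 March 2032 is a Monday, so the first Sunday is March 7 and the third is March 21.
1 April 2032 does not fall between 19 September 2031 and 21 March 2032, so daylight saving is not in effect and Zelek Isles is at UTC−08:00.
03:00 Zelek Isles + 8h = 11:00 UTC.
1 February 2032 is a Sunday, so the first Saturday is February 7 and the second is February 14.
1 September 2032 is a Wednesday, so the first Friday is September 3 and the second is September 10.
At the standard offset (UTC+13:00), 11:00 UTC + 13h = 00:00 Fenarn District standard time (rolling into the next day, 2 April 2032).
The standard-time date in Fenarn District, 2 April 2032, falls between 14 February and 10 September, so daylight saving is in effect and Fenarn District is at UTC+14:00.
11:00 UTC + 14h = 01:00 Fenarn District (rolling into the next day, 2 April 2032).

01:00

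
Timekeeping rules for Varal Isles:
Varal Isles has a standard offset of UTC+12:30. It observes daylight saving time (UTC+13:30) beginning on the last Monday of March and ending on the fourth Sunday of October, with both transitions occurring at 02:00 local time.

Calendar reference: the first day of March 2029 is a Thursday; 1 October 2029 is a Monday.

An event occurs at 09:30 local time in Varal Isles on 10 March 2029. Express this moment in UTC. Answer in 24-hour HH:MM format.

21:00

1 March 2029 is a Thursday, so Mondays fall on 5, 12, 19, 26; the last is March 26.
1 October 2029 is a Monday, so the first Sunday is October 7 and the fourth is October 28.
10 March 2029 is outside the daylight-saving period (26 March – 28 October), so Varal Isles is on standard time, UTC+12:30.
09:30 local − 12h30m = 21:00 UTC (rolling into the previous day, 9 March 2029).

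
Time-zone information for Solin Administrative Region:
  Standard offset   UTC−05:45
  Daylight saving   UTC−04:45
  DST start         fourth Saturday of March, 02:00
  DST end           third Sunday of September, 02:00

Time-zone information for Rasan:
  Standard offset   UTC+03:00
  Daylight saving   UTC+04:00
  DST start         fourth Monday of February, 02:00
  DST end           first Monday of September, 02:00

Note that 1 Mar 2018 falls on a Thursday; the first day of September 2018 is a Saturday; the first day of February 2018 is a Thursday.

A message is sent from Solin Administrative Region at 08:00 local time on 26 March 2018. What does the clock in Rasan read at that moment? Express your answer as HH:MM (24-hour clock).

16:45

1 March 2018 is a Thursday, so the first Saturday is March 3 and the fourth is March 24.
1 September 2018 is a Saturday, so the first Sunday is September 2 and the third is September 16.
26 March 2018 falls between 24 March and 16 September, so daylight saving is in effect and Solin Administrative Region is at UTC−04:45.
08:00 Solin Administrative Region + 4h45m = 12:45 UTC.
1 February 2018 is a Thursday, so the first Monday is February 5 and the fourth is February 26.
1 September 2018 is a Saturday, so the first Monday is September 3.
At the standard offset (UTC+03:00), 12:45 UTC + 3h = 15:45 Rasan standard time.
The standard-time date in Rasan, 26 March 2018, falls between 26 February and 3 September, so daylight saving is in effect and Rasan is at UTC+04:00.
12:45 UTC + 4h = 16:45 Rasan.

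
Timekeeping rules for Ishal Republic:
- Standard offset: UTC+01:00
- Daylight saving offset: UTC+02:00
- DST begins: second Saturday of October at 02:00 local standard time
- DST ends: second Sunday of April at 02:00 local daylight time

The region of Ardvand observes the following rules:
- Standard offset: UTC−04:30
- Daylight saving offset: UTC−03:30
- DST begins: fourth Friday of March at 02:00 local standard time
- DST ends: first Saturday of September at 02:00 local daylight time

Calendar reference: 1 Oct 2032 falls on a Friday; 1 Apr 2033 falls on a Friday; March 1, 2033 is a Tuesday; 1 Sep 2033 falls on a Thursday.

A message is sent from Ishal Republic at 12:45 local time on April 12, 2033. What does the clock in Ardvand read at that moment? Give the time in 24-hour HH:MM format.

08:15

1 October 2032 is a Friday, so the first Saturday is October 2 and the second is October 9.
1 April 2033 is a Friday, so the first Sunday is April 3 and the second is April 10.
April 12, 2033 is outside the daylight-saving period (9 October 2032 – 10 April 2033), so Ishal Republic is on standard time, UTC+01:00.
12:45 Ishal Republic − 1h = 11:45 UTC.
1 March 2033 is a Tuesday, so the first Friday is March 4 and the fourth is March 25.
1 September 2033 is a Thursday, so the first Saturday is September 3.
At the standard offset (UTC−04:30), 11:45 UTC − 4h30m = 07:15 Ardvand standard time.
The standard-time date in Ardvand, April 12, 2033, falls between 25 March and 3 September, so daylight saving is in effect and Ardvand is at UTC−03:30.
11:45 UTC − 3h30m = 08:15 Ardvand.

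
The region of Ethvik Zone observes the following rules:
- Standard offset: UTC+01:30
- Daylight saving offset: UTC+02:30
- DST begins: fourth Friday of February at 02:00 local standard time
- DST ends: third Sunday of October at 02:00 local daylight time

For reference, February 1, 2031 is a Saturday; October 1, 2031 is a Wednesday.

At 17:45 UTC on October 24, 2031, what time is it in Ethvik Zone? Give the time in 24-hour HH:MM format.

19:15

1 February 2031 is a Saturday, so the first Friday is February 7 and the fourth is February 28.
1 October 2031 is a Wednesday, so the first Sunday is October 5 and the third is October 19.
At the standard offset (UTC+01:30), 17:45 UTC + 1h30m = 19:15 Ethvik Zone standard time.
Daylight saving runs 28 February – 19 October; the standard-time date in Ethvik Zone, October 24, 2031, is outside that window, so Ethvik Zone is on standard time at UTC+01:30.
17:45 UTC + 1h30m = 19:15 local.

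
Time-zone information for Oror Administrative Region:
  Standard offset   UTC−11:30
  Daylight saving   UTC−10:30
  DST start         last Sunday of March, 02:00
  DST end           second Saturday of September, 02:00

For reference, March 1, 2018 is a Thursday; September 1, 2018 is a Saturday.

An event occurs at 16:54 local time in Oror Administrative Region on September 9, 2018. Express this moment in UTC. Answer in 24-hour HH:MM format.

1 March 2018 is a Thursday, so Sundays fall on 4, 11, 18, 25; the last is March 25.
1 September 2018 is a Saturday, so the first Saturday is September 1 and the second is September 8.
Daylight saving runs 25 March – 8 September; September 9, 2018 is outside that window, so Oror Administrative Region is on standard time at UTC−11:30.
16:54 local + 11h30m = 04:24 UTC (rolling into the next day, 10 September 2018).

04:24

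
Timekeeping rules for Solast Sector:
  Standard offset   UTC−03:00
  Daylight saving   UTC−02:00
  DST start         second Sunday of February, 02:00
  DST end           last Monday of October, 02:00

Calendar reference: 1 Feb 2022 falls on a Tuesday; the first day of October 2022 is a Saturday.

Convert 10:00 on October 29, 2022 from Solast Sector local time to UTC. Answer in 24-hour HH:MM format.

1 February 2022 is a Tuesday, so the first Sunday is February 6 and the second is February 13.
1 October 2022 is a Saturday, so Mondays fall on 3, 10, 17, 24, 31; the last is October 31.
Daylight saving runs 13 February – 31 October; October 29, 2022 is inside that window, so Solast Sector is at UTC−02:00.
10:00 local + 2h = 12:00 UTC.

12:00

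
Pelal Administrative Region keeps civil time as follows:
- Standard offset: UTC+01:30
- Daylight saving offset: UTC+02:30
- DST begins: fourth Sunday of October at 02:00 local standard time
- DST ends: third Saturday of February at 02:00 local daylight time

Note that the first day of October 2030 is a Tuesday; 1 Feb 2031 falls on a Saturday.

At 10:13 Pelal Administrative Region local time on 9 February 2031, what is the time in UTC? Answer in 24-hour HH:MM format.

07:43

1 October 2030 is a Tuesday, so the first Sunday is October 6 and the fourth is October 27.
1 February 2031 is a Saturday, so the first Saturday is February 1 and the third is February 15.
9 February 2031 falls between 27 October 2030 and 15 February 2031, so daylight saving is in effect and Pelal Administrative Region is at UTC+02:30.
10:13 local − 2h30m = 07:43 UTC.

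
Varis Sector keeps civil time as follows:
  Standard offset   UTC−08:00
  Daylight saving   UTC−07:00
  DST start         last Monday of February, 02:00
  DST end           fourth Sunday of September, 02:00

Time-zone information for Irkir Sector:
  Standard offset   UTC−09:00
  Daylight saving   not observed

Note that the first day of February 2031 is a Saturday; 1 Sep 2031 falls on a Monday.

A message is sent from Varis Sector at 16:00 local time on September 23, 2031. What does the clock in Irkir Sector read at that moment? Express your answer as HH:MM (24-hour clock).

1 February 2031 is a Saturday, so Mondays fall on 3, 10, 17, 24; the last is February 24.
1 September 2031 is a Monday, so the first Sunday is September 7 and the fourth is September 28.
September 23, 2031 falls between 24 February and 28 September, so daylight saving is in effect and Varis Sector is at UTC−07:00.
16:00 Varis Sector + 7h = 23:00 UTC.
Irkir Sector stays on UTC−09:00 all year.
23:00 UTC − 9h = 14:00 Irkir Sector.

14:00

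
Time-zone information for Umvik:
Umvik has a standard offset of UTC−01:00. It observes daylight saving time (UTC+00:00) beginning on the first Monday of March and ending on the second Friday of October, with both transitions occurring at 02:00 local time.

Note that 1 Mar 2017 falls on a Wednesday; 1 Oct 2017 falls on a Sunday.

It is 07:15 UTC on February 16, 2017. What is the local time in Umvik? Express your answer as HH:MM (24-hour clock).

06:15

1 March 2017 is a Wednesday, so the first Monday is March 6.
1 October 2017 is a Sunday, so the first Friday is October 6 and the second is October 13.
At the standard offset (UTC−01:00), 07:15 UTC − 1h = 06:15 Umvik standard time.
Daylight saving runs 6 March – 13 October; the standard-time date in Umvik, February 16, 2017, is outside that window, so Umvik is on standard time at UTC−01:00.
07:15 UTC − 1h = 06:15 local.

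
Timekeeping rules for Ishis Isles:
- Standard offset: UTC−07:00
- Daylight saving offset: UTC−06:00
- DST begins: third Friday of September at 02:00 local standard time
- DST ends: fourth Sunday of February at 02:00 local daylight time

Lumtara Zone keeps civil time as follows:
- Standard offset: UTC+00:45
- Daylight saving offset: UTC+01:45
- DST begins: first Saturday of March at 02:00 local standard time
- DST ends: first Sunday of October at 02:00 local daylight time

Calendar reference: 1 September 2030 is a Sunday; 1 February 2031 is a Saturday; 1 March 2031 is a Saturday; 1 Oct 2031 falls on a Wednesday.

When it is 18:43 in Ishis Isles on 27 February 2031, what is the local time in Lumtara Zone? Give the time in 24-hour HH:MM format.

1 September 2030 is a Sunday, so the first Friday is September 6 and the third is September 20.
1 February 2031 is a Saturday, so the first Sunday is February 2 and the fourth is February 23.
27 February 2031 does not fall between 20 September 2030 and 23 February 2031, so daylight saving is not in effect and Ishis Isles is at UTC−07:00.
18:43 Ishis Isles + 7h = 01:43 UTC (rolling into the next day, 28 February 2031).
1 March 2031 is a Saturday, so the first Saturday is March 1.
1 October 2031 is a Wednesday, so the first Sunday is October 5.
At the standard offset (UTC+00:45), 01:43 UTC + 0h45m = 02:28 Lumtara Zone standard time.
The standard-time date in Lumtara Zone, 28 February 2031, does not fall between 1 March and 5 October, so daylight saving is not in effect and Lumtara Zone is at UTC+00:45.
01:43 UTC + 0h45m = 02:28 Lumtara Zone.

02:28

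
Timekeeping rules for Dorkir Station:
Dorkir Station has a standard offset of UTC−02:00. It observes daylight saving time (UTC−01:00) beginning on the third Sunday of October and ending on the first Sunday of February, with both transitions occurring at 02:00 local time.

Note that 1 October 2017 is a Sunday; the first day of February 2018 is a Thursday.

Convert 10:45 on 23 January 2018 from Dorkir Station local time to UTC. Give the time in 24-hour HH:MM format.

1 October 2017 is a Sunday, so the first Sunday is October 1 and the third is October 15.
1 February 2018 is a Thursday, so the first Sunday is February 4.
23 January 2018 falls between 15 October 2017 and 4 February 2018, so daylight saving is in effect and Dorkir Station is at UTC−01:00.
10:45 local + 1h = 11:45 UTC.

11:45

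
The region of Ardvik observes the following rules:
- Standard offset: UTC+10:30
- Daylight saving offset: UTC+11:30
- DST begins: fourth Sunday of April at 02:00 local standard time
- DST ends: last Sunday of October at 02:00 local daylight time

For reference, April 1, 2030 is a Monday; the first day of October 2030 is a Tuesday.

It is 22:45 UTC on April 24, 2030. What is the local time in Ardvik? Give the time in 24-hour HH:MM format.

09:15

1 April 2030 is a Monday, so the first Sunday is April 7 and the fourth is April 28.
1 October 2030 is a Tuesday, so Sundays fall on 6, 13, 20, 27; the last is October 27.
At the standard offset (UTC+10:30), 22:45 UTC + 10h30m = 09:15 Ardvik standard time (rolling into the next day, 25 April 2030).
The standard-time date in Ardvik, April 25, 2030, is outside the daylight-saving period (28 April – 27 October), so Ardvik is on standard time, UTC+10:30.
22:45 UTC + 10h30m = 09:15 local (rolling into the next day, 25 April 2030).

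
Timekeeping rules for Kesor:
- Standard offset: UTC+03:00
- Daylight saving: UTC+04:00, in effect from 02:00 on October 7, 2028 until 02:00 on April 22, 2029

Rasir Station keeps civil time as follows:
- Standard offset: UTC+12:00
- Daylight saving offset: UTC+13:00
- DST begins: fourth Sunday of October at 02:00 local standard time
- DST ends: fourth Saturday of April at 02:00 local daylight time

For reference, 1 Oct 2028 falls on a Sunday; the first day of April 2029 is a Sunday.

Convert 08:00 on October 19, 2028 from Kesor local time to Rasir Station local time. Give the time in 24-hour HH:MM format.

October 19, 2028 falls between 7 October 2028 and 22 April 2029, so daylight saving is in effect and Kesor is at UTC+04:00.
08:00 Kesor − 4h = 04:00 UTC.
1 October 2028 is a Sunday, so the first Sunday is October 1 and the fourth is October 22.
1 April 2029 is a Sunday, so the first Saturday is April 7 and the fourth is April 28.
At the standard offset (UTC+12:00), 04:00 UTC + 12h = 16:00 Rasir Station standard time.
The standard-time date in Rasir Station, October 19, 2028, is outside the daylight-saving period (22 October 2028 – 28 April 2029), so Rasir Station is on standard time, UTC+12:00.
04:00 UTC + 12h = 16:00 Rasir Station.

16:00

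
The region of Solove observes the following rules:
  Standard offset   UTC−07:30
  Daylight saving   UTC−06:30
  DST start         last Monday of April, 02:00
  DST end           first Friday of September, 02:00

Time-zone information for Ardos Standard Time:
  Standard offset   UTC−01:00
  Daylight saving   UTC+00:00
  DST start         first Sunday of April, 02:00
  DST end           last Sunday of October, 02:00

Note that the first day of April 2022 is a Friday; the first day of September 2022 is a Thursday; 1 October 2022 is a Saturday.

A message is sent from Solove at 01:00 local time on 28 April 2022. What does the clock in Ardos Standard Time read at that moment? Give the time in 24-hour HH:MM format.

07:30

1 April 2022 is a Friday, so Mondays fall on 4, 11, 18, 25; the last is April 25.
1 September 2022 is a Thursday, so the first Friday is September 2.
28 April 2022 lies within the daylight-saving period (25 April – 2 September), so Solove is on daylight time, UTC−06:30.
01:00 Solove + 6h30m = 07:30 UTC.
1 April 2022 is a Friday, so the first Sunday is April 3.
1 October 2022 is a Saturday, so Sundays fall on 2, 9, 16, 23, 30; the last is October 30.
At the standard offset (UTC−01:00), 07:30 UTC − 1h = 06:30 Ardos Standard Time standard time.
The standard-time date in Ardos Standard Time, 28 April 2022, falls between 3 April and 30 October, so daylight saving is in effect and Ardos Standard Time is at UTC+00:00.
07:30 UTC + 0h = 07:30 Ardos Standard Time.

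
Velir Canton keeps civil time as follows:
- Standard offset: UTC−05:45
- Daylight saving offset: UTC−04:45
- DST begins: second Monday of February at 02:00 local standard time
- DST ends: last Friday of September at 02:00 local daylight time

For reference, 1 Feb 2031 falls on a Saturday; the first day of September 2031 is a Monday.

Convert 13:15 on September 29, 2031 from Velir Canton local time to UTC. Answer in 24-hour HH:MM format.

19:00

1 February 2031 is a Saturday, so the first Monday is February 3 and the second is February 10.
1 September 2031 is a Monday, so Fridays fall on 5, 12, 19, 26; the last is September 26.
September 29, 2031 is outside the daylight-saving period (10 February – 26 September), so Velir Canton is on standard time, UTC−05:45.
13:15 local + 5h45m = 19:00 UTC.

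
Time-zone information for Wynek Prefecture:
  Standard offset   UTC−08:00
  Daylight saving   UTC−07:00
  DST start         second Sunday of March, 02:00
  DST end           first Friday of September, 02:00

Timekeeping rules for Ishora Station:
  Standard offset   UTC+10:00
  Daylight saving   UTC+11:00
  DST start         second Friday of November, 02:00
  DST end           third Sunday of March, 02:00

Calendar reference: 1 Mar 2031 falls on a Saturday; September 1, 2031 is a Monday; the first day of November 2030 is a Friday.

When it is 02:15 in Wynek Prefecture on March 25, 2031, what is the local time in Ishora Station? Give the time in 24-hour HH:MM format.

19:15

1 March 2031 is a Saturday, so the first Sunday is March 2 and the second is March 9.
1 September 2031 is a Monday, so the first Friday is September 5.
March 25, 2031 lies within the daylight-saving period (9 March – 5 September), so Wynek Prefecture is on daylight time, UTC−07:00.
02:15 Wynek Prefecture + 7h = 09:15 UTC.
1 November 2030 is a Friday, so the first Friday is November 1 and the second is November 8.
1 March 2031 is a Saturday, so the first Sunday is March 2 and the third is March 16.
At the standard offset (UTC+10:00), 09:15 UTC + 10h = 19:15 Ishora Station standard time.
The standard-time date in Ishora Station, March 25, 2031, does not fall between 8 November 2030 and 16 March 2031, so daylight saving is not in effect and Ishora Station is at UTC+10:00.
09:15 UTC + 10h = 19:15 Ishora Station.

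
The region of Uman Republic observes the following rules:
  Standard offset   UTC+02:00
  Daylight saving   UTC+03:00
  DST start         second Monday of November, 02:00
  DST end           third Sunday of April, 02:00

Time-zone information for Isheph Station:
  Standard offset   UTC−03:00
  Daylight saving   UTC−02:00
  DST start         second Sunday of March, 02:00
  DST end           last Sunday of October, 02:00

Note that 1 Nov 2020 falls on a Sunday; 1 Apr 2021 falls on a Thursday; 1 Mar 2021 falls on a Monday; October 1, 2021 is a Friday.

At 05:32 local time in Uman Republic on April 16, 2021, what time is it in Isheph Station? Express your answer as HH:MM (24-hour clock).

00:32

1 November 2020 is a Sunday, so the first Monday is November 2 and the second is November 9.
1 April 2021 is a Thursday, so the first Sunday is April 4 and the third is April 18.
April 16, 2021 lies within the daylight-saving period (9 November 2020 – 18 April 2021), so Uman Republic is on daylight time, UTC+03:00.
05:32 Uman Republic − 3h = 02:32 UTC.
1 March 2021 is a Monday, so the first Sunday is March 7 and the second is March 14.
1 October 2021 is a Friday, so Sundays fall on 3, 10, 17, 24, 31; the last is October 31.
At the standard offset (UTC−03:00), 02:32 UTC − 3h = 23:32 Isheph Station standard time (rolling into the previous day, 15 April 2021).
Daylight saving runs 14 March – 31 October; the standard-time date in Isheph Station, April 15, 2021, is inside that window, so Isheph Station is at UTC−02:00.
02:32 UTC − 2h = 00:32 Isheph Station.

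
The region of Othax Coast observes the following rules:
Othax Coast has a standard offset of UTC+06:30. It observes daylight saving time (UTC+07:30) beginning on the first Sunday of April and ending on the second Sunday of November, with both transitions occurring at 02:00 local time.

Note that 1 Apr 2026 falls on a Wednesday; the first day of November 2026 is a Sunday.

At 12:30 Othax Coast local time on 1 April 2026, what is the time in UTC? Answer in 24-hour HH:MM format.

1 April 2026 is a Wednesday, so the first Sunday is April 5.
1 November 2026 is a Sunday, so the first Sunday is November 1 and the second is November 8.
Daylight saving runs 5 April – 8 November; 1 April 2026 is outside that window, so Othax Coast is on standard time at UTC+06:30.
12:30 local − 6h30m = 06:00 UTC.

06:00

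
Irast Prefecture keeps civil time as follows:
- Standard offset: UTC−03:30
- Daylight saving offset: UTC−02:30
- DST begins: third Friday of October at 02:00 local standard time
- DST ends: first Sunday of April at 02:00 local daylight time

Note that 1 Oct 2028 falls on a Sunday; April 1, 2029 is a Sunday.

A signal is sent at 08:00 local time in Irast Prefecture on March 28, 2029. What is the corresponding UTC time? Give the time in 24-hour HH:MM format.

1 October 2028 is a Sunday, so the first Friday is October 6 and the third is October 20.
1 April 2029 is a Sunday, so the first Sunday is April 1.
Daylight saving runs 20 October 2028 – 1 April 2029; March 28, 2029 is inside that window, so Irast Prefecture is at UTC−02:30.
08:00 local + 2h30m = 10:30 UTC.

10:30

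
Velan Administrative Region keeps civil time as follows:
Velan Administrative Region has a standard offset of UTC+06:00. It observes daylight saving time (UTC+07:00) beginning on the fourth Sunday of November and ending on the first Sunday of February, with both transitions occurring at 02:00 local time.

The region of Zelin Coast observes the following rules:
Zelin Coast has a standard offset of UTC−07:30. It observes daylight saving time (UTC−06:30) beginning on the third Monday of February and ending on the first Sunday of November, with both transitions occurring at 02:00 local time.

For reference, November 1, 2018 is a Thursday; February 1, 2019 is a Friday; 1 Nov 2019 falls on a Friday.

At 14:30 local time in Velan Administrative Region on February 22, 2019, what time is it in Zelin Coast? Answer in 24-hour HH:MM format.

02:00

1 November 2018 is a Thursday, so the first Sunday is November 4 and the fourth is November 25.
1 February 2019 is a Friday, so the first Sunday is February 3.
February 22, 2019 does not fall between 25 November 2018 and 3 February 2019, so daylight saving is not in effect and Velan Administrative Region is at UTC+06:00.
14:30 Velan Administrative Region − 6h = 08:30 UTC.
1 February 2019 is a Friday, so the first Monday is February 4 and the third is February 18.
1 November 2019 is a Friday, so the first Sunday is November 3.
At the standard offset (UTC−07:30), 08:30 UTC − 7h30m = 01:00 Zelin Coast standard time.
Daylight saving runs 18 February – 3 November; the standard-time date in Zelin Coast, February 22, 2019, is inside that window, so Zelin Coast is at UTC−06:30.
08:30 UTC − 6h30m = 02:00 Zelin Coast.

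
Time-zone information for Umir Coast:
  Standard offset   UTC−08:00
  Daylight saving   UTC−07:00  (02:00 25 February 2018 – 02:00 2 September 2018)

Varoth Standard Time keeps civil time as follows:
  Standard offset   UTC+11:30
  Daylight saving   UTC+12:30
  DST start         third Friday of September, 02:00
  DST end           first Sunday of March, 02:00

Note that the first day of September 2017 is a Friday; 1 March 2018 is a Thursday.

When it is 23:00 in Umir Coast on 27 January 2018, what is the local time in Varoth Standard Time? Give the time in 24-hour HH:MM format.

19:30

Daylight saving runs 25 February – 2 September; 27 January 2018 is outside that window, so Umir Coast is on standard time at UTC−08:00.
23:00 Umir Coast + 8h = 07:00 UTC (rolling into the next day, 28 January 2018).
1 September 2017 is a Friday, so the first Friday is September 1 and the third is September 15.
1 March 2018 is a Thursday, so the first Sunday is March 4.
At the standard offset (UTC+11:30), 07:00 UTC + 11h30m = 18:30 Varoth Standard Time standard time.
Daylight saving runs 15 September 2017 – 4 March 2018; the standard-time date in Varoth Standard Time, 28 January 2018, is inside that window, so Varoth Standard Time is at UTC+12:30.
07:00 UTC + 12h30m = 19:30 Varoth Standard Time.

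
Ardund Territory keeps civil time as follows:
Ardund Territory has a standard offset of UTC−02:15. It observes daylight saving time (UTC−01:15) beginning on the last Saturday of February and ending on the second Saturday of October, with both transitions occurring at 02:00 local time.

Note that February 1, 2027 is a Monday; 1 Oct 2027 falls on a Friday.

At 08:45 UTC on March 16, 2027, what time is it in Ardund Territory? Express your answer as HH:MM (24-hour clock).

1 February 2027 is a Monday, so Saturdays fall on 6, 13, 20, 27; the last is February 27.
1 October 2027 is a Friday, so the first Saturday is October 2 and the second is October 9.
At the standard offset (UTC−02:15), 08:45 UTC − 2h15m = 06:30 Ardund Territory standard time.
Daylight saving runs 27 February – 9 October; the standard-time date in Ardund Territory, March 16, 2027, is inside that window, so Ardund Territory is at UTC−01:15.
08:45 UTC − 1h15m = 07:30 local.

07:30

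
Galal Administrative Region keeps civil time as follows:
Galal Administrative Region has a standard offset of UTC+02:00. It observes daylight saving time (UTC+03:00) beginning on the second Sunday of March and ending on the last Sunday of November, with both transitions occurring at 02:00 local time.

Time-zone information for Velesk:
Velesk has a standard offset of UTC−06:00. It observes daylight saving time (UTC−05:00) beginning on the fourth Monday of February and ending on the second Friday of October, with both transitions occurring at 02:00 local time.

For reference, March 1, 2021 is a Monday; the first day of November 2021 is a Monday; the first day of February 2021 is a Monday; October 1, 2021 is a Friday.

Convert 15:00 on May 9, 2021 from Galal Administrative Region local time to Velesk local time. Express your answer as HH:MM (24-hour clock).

07:00

1 March 2021 is a Monday, so the first Sunday is March 7 and the second is March 14.
1 November 2021 is a Monday, so Sundays fall on 7, 14, 21, 28; the last is November 28.
May 9, 2021 falls between 14 March and 28 November, so daylight saving is in effect and Galal Administrative Region is at UTC+03:00.
15:00 Galal Administrative Region − 3h = 12:00 UTC.
1 February 2021 is a Monday, so the first Monday is February 1 and the fourth is February 22.
1 October 2021 is a Friday, so the first Friday is October 1 and the second is October 8.
At the standard offset (UTC−06:00), 12:00 UTC − 6h = 06:00 Velesk standard time.
Daylight saving runs 22 February – 8 October; the standard-time date in Velesk, May 9, 2021, is inside that window, so Velesk is at UTC−05:00.
12:00 UTC − 5h = 07:00 Velesk.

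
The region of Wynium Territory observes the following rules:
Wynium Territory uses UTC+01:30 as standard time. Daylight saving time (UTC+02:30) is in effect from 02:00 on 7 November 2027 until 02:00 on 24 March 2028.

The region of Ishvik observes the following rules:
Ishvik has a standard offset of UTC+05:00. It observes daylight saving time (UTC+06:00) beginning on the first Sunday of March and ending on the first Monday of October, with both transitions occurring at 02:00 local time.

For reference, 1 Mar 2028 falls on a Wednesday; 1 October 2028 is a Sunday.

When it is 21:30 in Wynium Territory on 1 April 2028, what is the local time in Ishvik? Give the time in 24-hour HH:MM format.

02:00

Daylight saving runs 7 November 2027 – 24 March 2028; 1 April 2028 is outside that window, so Wynium Territory is on standard time at UTC+01:30.
21:30 Wynium Territory − 1h30m = 20:00 UTC.
1 March 2028 is a Wednesday, so the first Sunday is March 5.
1 October 2028 is a Sunday, so the first Monday is October 2.
At the standard offset (UTC+05:00), 20:00 UTC + 5h = 01:00 Ishvik standard time (rolling into the next day, 2 April 2028).
The standard-time date in Ishvik, 2 April 2028, lies within the daylight-saving period (5 March – 2 October), so Ishvik is on daylight time, UTC+06:00.
20:00 UTC + 6h = 02:00 Ishvik (rolling into the next day, 2 April 2028).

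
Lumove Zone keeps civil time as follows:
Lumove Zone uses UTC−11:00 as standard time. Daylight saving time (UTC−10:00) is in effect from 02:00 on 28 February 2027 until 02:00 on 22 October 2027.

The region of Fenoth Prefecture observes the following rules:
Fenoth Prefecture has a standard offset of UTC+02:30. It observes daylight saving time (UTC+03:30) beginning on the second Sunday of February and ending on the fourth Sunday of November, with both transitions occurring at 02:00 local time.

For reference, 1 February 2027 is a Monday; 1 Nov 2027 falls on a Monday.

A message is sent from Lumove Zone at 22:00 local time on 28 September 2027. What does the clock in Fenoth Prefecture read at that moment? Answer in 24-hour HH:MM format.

11:30

28 September 2027 falls between 28 February and 22 October, so daylight saving is in effect and Lumove Zone is at UTC−10:00.
22:00 Lumove Zone + 10h = 08:00 UTC (rolling into the next day, 29 September 2027).
1 February 2027 is a Monday, so the first Sunday is February 7 and the second is February 14.
1 November 2027 is a Monday, so the first Sunday is November 7 and the fourth is November 28.
At the standard offset (UTC+02:30), 08:00 UTC + 2h30m = 10:30 Fenoth Prefecture standard time.
Daylight saving runs 14 February – 28 November; the standard-time date in Fenoth Prefecture, 29 September 2027, is inside that window, so Fenoth Prefecture is at UTC+03:30.
08:00 UTC + 3h30m = 11:30 Fenoth Prefecture.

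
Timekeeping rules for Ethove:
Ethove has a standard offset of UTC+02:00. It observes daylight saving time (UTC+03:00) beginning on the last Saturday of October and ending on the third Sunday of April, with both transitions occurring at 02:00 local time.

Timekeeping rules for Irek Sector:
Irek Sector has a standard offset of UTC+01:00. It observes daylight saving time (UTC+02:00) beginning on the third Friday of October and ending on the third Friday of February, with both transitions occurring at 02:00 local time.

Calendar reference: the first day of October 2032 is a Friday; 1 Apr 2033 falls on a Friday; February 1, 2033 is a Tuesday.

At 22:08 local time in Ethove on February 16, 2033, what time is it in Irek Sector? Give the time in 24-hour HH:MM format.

21:08

1 October 2032 is a Friday, so Saturdays fall on 2, 9, 16, 23, 30; the last is October 30.
1 April 2033 is a Friday, so the first Sunday is April 3 and the third is April 17.
Daylight saving runs 30 October 2032 – 17 April 2033; February 16, 2033 is inside that window, so Ethove is at UTC+03:00.
22:08 Ethove − 3h = 19:08 UTC.
1 October 2032 is a Friday, so the first Friday is October 1 and the third is October 15.
1 February 2033 is a Tuesday, so the first Friday is February 4 and the third is February 18.
At the standard offset (UTC+01:00), 19:08 UTC + 1h = 20:08 Irek Sector standard time.
The standard-time date in Irek Sector, February 16, 2033, falls between 15 October 2032 and 18 February 2033, so daylight saving is in effect and Irek Sector is at UTC+02:00.
19:08 UTC + 2h = 21:08 Irek Sector.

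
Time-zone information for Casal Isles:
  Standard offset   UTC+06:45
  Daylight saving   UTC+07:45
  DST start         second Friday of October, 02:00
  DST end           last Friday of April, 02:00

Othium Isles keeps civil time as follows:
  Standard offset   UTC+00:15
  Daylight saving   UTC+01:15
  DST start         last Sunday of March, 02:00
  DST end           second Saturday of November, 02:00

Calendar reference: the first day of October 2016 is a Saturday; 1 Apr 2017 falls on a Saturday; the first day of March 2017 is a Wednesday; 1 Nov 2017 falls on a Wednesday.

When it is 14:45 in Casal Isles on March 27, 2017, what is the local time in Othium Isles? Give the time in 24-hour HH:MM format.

1 October 2016 is a Saturday, so the first Friday is October 7 and the second is October 14.
1 April 2017 is a Saturday, so Fridays fall on 7, 14, 21, 28; the last is April 28.
March 27, 2017 falls between 14 October 2016 and 28 April 2017, so daylight saving is in effect and Casal Isles is at UTC+07:45.
14:45 Casal Isles − 7h45m = 07:00 UTC.
1 March 2017 is a Wednesday, so Sundays fall on 5, 12, 19, 26; the last is March 26.
1 November 2017 is a Wednesday, so the first Saturday is November 4 and the second is November 11.
At the standard offset (UTC+00:15), 07:00 UTC + 0h15m = 07:15 Othium Isles standard time.
The standard-time date in Othium Isles, March 27, 2017, lies within the daylight-saving period (26 March – 11 November), so Othium Isles is on daylight time, UTC+01:15.
07:00 UTC + 1h15m = 08:15 Othium Isles.

08:15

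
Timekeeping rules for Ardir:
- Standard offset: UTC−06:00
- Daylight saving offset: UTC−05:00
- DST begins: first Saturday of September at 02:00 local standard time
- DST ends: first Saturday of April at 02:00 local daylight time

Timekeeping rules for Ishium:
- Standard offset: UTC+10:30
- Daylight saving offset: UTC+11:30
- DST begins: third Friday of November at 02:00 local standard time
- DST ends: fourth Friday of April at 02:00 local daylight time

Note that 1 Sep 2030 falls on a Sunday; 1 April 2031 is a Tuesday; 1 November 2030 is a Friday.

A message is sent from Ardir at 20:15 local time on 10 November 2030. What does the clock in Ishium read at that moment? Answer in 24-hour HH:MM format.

1 September 2030 is a Sunday, so the first Saturday is September 7.
1 April 2031 is a Tuesday, so the first Saturday is April 5.
10 November 2030 falls between 7 September 2030 and 5 April 2031, so daylight saving is in effect and Ardir is at UTC−05:00.
20:15 Ardir + 5h = 01:15 UTC (rolling into the next day, 11 November 2030).
1 November 2030 is a Friday, so the first Friday is November 1 and the third is November 15.
1 April 2031 is a Tuesday, so the first Friday is April 4 and the fourth is April 25.
At the standard offset (UTC+10:30), 01:15 UTC + 10h30m = 11:45 Ishium standard time.
The standard-time date in Ishium, 11 November 2030, is outside the daylight-saving period (15 November 2030 – 25 April 2031), so Ishium is on standard time, UTC+10:30.
01:15 UTC + 10h30m = 11:45 Ishium.

11:45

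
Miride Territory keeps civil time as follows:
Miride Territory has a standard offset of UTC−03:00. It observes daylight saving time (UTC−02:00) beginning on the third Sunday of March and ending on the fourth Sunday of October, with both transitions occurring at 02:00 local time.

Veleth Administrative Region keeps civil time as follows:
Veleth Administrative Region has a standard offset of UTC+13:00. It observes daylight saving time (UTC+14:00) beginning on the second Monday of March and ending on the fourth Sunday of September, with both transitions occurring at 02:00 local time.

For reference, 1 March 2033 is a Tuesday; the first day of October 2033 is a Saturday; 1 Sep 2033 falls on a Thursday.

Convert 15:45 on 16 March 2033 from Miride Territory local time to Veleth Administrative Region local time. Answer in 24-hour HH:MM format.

08:45

1 March 2033 is a Tuesday, so the first Sunday is March 6 and the third is March 20.
1 October 2033 is a Saturday, so the first Sunday is October 2 and the fourth is October 23.
16 March 2033 is outside the daylight-saving period (20 March – 23 October), so Miride Territory is on standard time, UTC−03:00.
15:45 Miride Territory + 3h = 18:45 UTC.
1 March 2033 is a Tuesday, so the first Monday is March 7 and the second is March 14.
1 September 2033 is a Thursday, so the first Sunday is September 4 and the fourth is September 25.
At the standard offset (UTC+13:00), 18:45 UTC + 13h = 07:45 Veleth Administrative Region standard time (rolling into the next day, 17 March 2033).
The standard-time date in Veleth Administrative Region, 17 March 2033, falls between 14 March and 25 September, so daylight saving is in effect and Veleth Administrative Region is at UTC+14:00.
18:45 UTC + 14h = 08:45 Veleth Administrative Region (rolling into the next day, 17 March 2033).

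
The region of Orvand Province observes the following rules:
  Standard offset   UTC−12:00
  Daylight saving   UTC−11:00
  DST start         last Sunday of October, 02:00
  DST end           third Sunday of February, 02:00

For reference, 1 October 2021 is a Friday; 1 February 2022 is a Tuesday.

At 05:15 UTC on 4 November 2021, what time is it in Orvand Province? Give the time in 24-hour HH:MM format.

18:15

1 October 2021 is a Friday, so Sundays fall on 3, 10, 17, 24, 31; the last is October 31.
1 February 2022 is a Tuesday, so the first Sunday is February 6 and the third is February 20.
At the standard offset (UTC−12:00), 05:15 UTC − 12h = 17:15 Orvand Province standard time (rolling into the previous day, 3 November 2021).
Daylight saving runs 31 October 2021 – 20 February 2022; the standard-time date in Orvand Province, 3 November 2021, is inside that window, so Orvand Province is at UTC−11:00.
05:15 UTC − 11h = 18:15 local (rolling into the previous day, 3 November 2021).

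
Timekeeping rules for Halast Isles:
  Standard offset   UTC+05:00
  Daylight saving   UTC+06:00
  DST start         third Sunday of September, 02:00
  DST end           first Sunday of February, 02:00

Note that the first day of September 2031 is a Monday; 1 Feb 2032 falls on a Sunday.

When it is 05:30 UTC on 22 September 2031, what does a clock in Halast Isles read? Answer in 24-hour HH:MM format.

11:30

1 September 2031 is a Monday, so the first Sunday is September 7 and the third is September 21.
1 February 2032 is a Sunday, so the first Sunday is February 1.
At the standard offset (UTC+05:00), 05:30 UTC + 5h = 10:30 Halast Isles standard time.
The standard-time date in Halast Isles, 22 September 2031, lies within the daylight-saving period (21 September 2031 – 1 February 2032), so Halast Isles is on daylight time, UTC+06:00.
05:30 UTC + 6h = 11:30 local.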